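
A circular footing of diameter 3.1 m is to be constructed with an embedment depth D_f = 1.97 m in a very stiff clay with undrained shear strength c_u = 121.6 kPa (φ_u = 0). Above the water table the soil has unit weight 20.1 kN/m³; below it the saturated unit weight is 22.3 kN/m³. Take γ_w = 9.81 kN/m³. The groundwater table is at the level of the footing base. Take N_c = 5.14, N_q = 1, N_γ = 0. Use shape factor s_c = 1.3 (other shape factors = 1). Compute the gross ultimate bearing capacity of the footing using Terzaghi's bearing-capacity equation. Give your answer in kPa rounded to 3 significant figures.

q_ult ≈ 852 kPa

Effective surcharge at the founding depth q = γ·D_f = 20.1 × 1.97 = 39.597 kPa.
q_ult = c·N_c·s_c + q·N_q
     = 121.6 × 5.14 × 1.3 + 39.597 × 1
     = 812.53 + 39.597 = 852.13 kPa.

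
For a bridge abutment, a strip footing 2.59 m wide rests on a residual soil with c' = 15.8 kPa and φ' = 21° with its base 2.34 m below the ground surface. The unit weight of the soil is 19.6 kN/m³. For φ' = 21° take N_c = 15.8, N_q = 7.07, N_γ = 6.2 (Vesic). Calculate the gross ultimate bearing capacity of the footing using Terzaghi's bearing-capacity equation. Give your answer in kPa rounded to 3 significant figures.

q_ult ≈ 731 kPa

Effective surcharge at the founding depth q = γ·D_f = 19.6 × 2.34 = 45.864 kPa.
q_ult = c·N_c + q·N_q + 0.5·γ·B·N_γ
     = 15.8 × 15.8 + 45.864 × 7.07 + 0.5 × 19.6 × 2.59 × 6.2
     = 249.64 + 324.26 + 157.37 = 731.27 kPa.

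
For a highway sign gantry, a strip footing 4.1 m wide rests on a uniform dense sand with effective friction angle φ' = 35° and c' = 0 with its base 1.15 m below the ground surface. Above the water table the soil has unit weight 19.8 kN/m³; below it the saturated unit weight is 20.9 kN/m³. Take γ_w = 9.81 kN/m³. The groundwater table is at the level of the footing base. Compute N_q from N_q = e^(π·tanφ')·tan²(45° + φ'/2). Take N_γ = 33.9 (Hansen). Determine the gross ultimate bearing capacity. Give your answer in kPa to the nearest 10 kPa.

tan35° = 0.7002, so N_q = e^(π×0.7002)·tan²(62.5°) = 9.023 × 3.69 = 33.3.
Effective surcharge at the founding depth q = γ·D_f = 19.8 × 1.15 = 22.77 kPa.
The water table coincides with the base, so in the self-weight term γ → γ' = 11.09 kN/m³.
q_ult = q·N_q + 0.5·γ·B·N_γ
     = 22.77 × 33.296 + 0.5 × 11.09 × 4.1 × 33.9
     = 758.15 + 770.7 = 1528.9 kPa.

q_ult ≈ 1530 kPa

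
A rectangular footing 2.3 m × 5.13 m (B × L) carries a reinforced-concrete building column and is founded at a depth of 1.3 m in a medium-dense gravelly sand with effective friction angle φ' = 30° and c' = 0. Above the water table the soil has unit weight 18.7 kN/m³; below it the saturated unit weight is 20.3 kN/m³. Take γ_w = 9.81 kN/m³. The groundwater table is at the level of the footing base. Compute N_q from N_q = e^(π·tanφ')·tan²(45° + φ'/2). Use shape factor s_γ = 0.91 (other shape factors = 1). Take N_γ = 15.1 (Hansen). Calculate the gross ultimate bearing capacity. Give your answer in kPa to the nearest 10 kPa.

tan30° = 0.5774, so N_q = e^(π×0.5774)·tan²(60°) = 6.134 × 3.0 = 18.4.
Effective surcharge at the founding depth q = γ·D_f = 18.7 × 1.3 = 24.31 kPa.
The water table coincides with the base, so in the self-weight term γ → γ' = 10.49 kN/m³.
q_ult = q·N_q + 0.5·γ·B·N_γ·s_γ
     = 24.31 × 18.401 + 0.5 × 10.49 × 2.3 × 15.1 × 0.91
     = 447.33 + 165.76 = 613.1 kPa.

q_ult ≈ 610 kPa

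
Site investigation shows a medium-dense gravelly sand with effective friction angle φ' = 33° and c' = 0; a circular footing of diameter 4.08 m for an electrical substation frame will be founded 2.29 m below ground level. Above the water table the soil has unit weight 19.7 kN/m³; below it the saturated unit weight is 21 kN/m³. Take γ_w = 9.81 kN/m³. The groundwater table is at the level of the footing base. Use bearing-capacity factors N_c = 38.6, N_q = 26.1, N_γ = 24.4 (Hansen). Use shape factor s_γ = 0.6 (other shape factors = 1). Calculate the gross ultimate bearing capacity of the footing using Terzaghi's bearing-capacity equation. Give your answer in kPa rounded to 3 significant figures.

q = γ·D_f = 19.7 × 2.29 = 45.113 kPa.
For the ½γBN_γ term take γ' = 21 − 9.81 = 11.19 kN/m³ (soil below base is submerged).
q·N_q = 45.113 × 26.1 = 1177.4 kPa
0.5·γ·B·N_γ·s_γ = 0.5 × 11.19 × 4.08 × 24.4 × 0.6 = 334.2 kPa
q_ult = 1177.4 + 334.2 = 1511.6 kPa.

q_ult ≈ 1510 kPa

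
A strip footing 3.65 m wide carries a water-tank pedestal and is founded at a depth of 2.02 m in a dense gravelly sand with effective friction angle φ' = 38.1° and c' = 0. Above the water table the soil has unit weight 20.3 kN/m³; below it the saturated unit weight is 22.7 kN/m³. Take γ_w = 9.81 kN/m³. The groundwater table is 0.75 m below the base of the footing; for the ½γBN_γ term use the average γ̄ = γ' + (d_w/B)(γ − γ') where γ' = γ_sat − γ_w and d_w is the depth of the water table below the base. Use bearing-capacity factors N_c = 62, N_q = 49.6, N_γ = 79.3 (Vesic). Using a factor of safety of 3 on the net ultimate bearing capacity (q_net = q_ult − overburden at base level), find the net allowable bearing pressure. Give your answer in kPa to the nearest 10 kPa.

q = γ·D_f = 20.3 × 2.02 = 41.006 kPa.
γ' = 12.89 kN/m³; averaging over the depth B below the base, γ̄ = γ' + (d_w/B)(γ − γ') = 14.413 kN/m³.
q·N_q = 41.006 × 49.6 = 2033.9 kPa
0.5·γ·B·N_γ = 0.5 × 14.413 × 3.65 × 79.3 = 2085.8 kPa
q_ult = 2033.9 + 2085.8 = 4119.7 kPa.
q_net = 4119.7 − 41.006 = 4078.7 kPa.
q_all(net) = 4078.7 / 3 = 1359.6 kPa.

q_all(net) ≈ 1360 kPa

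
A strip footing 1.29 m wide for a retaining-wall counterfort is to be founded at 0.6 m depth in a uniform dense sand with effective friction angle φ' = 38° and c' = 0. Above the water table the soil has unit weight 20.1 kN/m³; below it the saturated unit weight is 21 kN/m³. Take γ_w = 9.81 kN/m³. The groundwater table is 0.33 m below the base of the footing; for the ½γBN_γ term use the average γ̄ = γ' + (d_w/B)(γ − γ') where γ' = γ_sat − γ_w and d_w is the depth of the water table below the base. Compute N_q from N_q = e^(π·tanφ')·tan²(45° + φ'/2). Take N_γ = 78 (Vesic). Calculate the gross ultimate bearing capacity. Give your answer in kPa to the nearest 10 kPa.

tan38° = 0.7813, so N_q = e^(π×0.7813)·tan²(64°) = 11.64 × 4.204 = 48.93.
Overburden at base level: q = 20.1 × 0.6 = 12.06 kPa.
The water table is 0.33 m below the base (< B = 1.29 m), so the ½γBN_γ term uses γ̄ = γ' + (d_w/B)(γ − γ') = 11.19 + (0.33/1.29)(20.1 − 11.19) = 13.469 kN/m³.
Surcharge term q·N_q = 12.06 × 48.933 = 590.14 kPa; self-weight term 0.5·γ·B·N_γ = 0.5 × 13.469 × 1.29 × 78 = 677.64 kPa.
q_ult = 590.14 + 677.64 = 1267.8 kPa.

q_ult ≈ 1270 kPa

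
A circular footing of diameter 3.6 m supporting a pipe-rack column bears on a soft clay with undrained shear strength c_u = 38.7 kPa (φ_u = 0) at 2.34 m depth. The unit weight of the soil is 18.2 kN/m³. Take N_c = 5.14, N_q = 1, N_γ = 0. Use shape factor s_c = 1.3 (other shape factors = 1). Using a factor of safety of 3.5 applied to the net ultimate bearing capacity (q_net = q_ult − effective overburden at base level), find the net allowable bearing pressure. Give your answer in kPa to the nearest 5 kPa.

Overburden at base level: q = 18.2 × 2.34 = 42.588 kPa.
Cohesion term c·N_c·s_c = 38.7 × 5.14 × 1.3 = 258.59 kPa; surcharge term q·N_q = 42.588 × 1 = 42.588 kPa.
q_ult = 258.59 + 42.588 = 301.18 kPa.
Net ultimate: q_net = 301.18 − 42.588 = 258.59 kPa.
q_all(net) = 258.59 / 3.5 = 73.884 kPa.

q_all(net) ≈ 75 kPa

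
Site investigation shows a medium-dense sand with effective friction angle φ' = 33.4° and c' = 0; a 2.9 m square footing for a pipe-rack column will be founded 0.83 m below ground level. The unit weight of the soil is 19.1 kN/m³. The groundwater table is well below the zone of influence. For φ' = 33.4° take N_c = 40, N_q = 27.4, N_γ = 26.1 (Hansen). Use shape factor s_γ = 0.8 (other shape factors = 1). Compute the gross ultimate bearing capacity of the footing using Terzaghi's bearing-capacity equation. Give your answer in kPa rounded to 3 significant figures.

q = γ·D_f = 19.1 × 0.83 = 15.853 kPa.
q·N_q = 15.853 × 27.4 = 434.37 kPa
0.5·γ·B·N_γ·s_γ = 0.5 × 19.1 × 2.9 × 26.1 × 0.8 = 578.27 kPa
q_ult = 434.37 + 578.27 = 1012.6 kPa.

q_ult ≈ 1010 kPa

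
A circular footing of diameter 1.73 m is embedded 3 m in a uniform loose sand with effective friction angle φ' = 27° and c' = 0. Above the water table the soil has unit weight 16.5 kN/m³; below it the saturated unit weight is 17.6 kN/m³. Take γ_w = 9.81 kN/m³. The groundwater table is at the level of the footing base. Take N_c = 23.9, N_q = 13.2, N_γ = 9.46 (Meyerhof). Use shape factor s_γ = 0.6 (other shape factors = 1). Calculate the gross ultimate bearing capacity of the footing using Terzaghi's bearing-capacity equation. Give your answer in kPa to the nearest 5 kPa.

Overburden at base level: q = 16.5 × 3 = 49.5 kPa.
Below the base the soil is submerged, so the ½γBN_γ term uses γ' = 17.6 − 9.81 = 7.79 kN/m³.
Surcharge term q·N_q = 49.5 × 13.2 = 653.4 kPa; self-weight term 0.5·γ·B·N_γ·s_γ = 0.5 × 7.79 × 1.73 × 9.46 × 0.6 = 38.247 kPa.
q_ult = 653.4 + 38.247 = 691.65 kPa.

q_ult ≈ 690 kPa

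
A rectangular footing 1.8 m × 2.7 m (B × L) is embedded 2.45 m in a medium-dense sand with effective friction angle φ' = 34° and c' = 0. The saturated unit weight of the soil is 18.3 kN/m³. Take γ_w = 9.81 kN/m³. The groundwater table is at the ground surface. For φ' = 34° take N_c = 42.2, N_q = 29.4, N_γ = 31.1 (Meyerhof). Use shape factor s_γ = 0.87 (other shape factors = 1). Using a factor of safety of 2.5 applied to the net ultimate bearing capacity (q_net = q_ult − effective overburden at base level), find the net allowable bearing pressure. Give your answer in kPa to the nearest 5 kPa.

q_all(net) ≈ 320 kPa

Water table at ground surface, so effective unit weight γ' = 18.3 − 9.81 = 8.49 kN/m³ is used throughout; overburden q = 8.49 × 2.45 = 20.801 kPa; the same γ' applies in the ½γBN_γ term.
Surcharge term q·N_q = 20.801 × 29.4 = 611.53 kPa; self-weight term 0.5·γ·B·N_γ·s_γ = 0.5 × 8.49 × 1.8 × 31.1 × 0.87 = 206.74 kPa.
q_ult = 611.53 + 206.74 = 818.28 kPa.
Net ultimate: q_net = 818.28 − 20.801 = 797.48 kPa.
q_all(net) = 797.48 / 2.5 = 318.99 kPa.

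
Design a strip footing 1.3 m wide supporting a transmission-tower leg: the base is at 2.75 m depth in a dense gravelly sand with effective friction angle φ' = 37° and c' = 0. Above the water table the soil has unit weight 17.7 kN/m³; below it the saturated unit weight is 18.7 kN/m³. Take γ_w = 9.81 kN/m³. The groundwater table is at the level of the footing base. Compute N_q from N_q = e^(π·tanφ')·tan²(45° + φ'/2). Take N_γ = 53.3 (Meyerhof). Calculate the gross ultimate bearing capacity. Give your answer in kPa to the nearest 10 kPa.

q_ult ≈ 2400 kPa

tan37° = 0.7536, so N_q = e^(π×0.7536)·tan²(63.5°) = 10.669 × 4.023 = 42.92.
Effective surcharge at the founding depth q = γ·D_f = 17.7 × 2.75 = 48.675 kPa.
The water table coincides with the base, so in the self-weight term γ → γ' = 8.89 kN/m³.
q_ult = q·N_q + 0.5·γ·B·N_γ
     = 48.675 × 42.92 + 0.5 × 8.89 × 1.3 × 53.3
     = 2089.1 + 307.99 = 2397.1 kPa.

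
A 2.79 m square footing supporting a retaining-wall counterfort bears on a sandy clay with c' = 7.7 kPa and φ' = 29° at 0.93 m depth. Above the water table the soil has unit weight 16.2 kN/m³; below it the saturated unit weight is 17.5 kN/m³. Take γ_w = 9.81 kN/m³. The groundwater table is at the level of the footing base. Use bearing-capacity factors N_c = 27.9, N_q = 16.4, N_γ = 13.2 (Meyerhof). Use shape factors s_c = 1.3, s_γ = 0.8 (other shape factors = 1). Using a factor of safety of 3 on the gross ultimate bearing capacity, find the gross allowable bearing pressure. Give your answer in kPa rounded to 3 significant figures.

Overburden at base level: q = 16.2 × 0.93 = 15.066 kPa.
Below the base the soil is submerged, so the ½γBN_γ term uses γ' = 17.5 − 9.81 = 7.69 kN/m³.
Cohesion term c·N_c·s_c = 7.7 × 27.9 × 1.3 = 279.28 kPa; surcharge term q·N_q = 15.066 × 16.4 = 247.08 kPa; self-weight term 0.5·γ·B·N_γ·s_γ = 0.5 × 7.69 × 2.79 × 13.2 × 0.8 = 113.28 kPa.
q_ult = 279.28 + 247.08 + 113.28 = 639.64 kPa.
q_all = 639.64 / 3 = 213.21 kPa.

q_all ≈ 213 kPa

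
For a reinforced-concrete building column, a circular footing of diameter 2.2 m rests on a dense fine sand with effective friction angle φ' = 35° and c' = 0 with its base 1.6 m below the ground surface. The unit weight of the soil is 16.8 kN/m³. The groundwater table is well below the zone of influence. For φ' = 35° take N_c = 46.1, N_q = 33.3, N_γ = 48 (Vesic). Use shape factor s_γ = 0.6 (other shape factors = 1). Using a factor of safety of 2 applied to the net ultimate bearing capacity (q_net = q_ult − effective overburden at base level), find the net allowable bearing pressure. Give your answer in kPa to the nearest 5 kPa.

q = γ·D_f = 16.8 × 1.6 = 26.88 kPa.
q·N_q = 26.88 × 33.3 = 895.1 kPa
0.5·γ·B·N_γ·s_γ = 0.5 × 16.8 × 2.2 × 48 × 0.6 = 532.22 kPa
q_ult = 895.1 + 532.22 = 1427.3 kPa.
Net ultimate: q_net = 1427.3 − 26.88 = 1400.4 kPa.
q_all(net) = 1400.4 / 2 = 700.22 kPa.

q_all(net) ≈ 700 kPa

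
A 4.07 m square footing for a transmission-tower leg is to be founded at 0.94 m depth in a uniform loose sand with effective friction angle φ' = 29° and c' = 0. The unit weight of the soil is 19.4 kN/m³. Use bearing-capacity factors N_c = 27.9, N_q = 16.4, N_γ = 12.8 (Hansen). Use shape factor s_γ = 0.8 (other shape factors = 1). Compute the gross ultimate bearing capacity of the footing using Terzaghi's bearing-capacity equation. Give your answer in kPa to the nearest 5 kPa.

q_ult ≈ 705 kPa

q = γ·D_f = 19.4 × 0.94 = 18.236 kPa.
q·N_q = 18.236 × 16.4 = 299.07 kPa
0.5·γ·B·N_γ·s_γ = 0.5 × 19.4 × 4.07 × 12.8 × 0.8 = 404.26 kPa
q_ult = 299.07 + 404.26 = 703.34 kPa.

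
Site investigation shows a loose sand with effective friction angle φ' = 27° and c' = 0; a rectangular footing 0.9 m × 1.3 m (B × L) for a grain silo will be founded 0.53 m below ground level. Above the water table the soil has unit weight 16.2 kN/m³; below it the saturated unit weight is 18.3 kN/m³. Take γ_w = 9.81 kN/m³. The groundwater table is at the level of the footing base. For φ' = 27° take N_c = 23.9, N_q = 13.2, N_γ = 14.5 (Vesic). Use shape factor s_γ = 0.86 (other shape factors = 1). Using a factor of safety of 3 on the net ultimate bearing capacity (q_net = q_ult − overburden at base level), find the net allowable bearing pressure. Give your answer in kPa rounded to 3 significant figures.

q_all(net) ≈ 50.8 kPa

Overburden at base level: q = 16.2 × 0.53 = 8.586 kPa.
Below the base the soil is submerged, so the ½γBN_γ term uses γ' = 18.3 − 9.81 = 8.49 kN/m³.
Surcharge term q·N_q = 8.586 × 13.2 = 113.34 kPa; self-weight term 0.5·γ·B·N_γ·s_γ = 0.5 × 8.49 × 0.9 × 14.5 × 0.86 = 47.642 kPa.
q_ult = 113.34 + 47.642 = 160.98 kPa.
q_net = 160.98 − 8.586 = 152.39 kPa.
q_all(net) = 152.39 / 3 = 50.797 kPa.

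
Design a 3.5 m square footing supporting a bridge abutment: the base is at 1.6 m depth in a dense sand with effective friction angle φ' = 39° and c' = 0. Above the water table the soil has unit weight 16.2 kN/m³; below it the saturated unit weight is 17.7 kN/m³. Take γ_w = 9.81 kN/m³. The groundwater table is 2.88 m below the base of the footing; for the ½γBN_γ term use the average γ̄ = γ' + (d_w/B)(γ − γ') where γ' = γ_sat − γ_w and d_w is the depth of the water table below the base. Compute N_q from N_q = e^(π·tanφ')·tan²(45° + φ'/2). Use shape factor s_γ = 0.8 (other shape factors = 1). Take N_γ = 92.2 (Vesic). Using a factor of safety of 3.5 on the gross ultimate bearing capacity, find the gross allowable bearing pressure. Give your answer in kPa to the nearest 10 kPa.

N_q = e^(π·tan39°)·tan²(64.5°) = 55.96.
Effective surcharge at the founding depth q = γ·D_f = 16.2 × 1.6 = 25.92 kPa.
With d_w = 2.88 m < B, γ̄ = 7.89 + (2.88/3.5) × (16.2 − 7.89) = 14.728 kN/m³.
q_ult = q·N_q + 0.5·γ·B·N_γ·s_γ
     = 25.92 × 55.957 + 0.5 × 14.728 × 3.5 × 92.2 × 0.8
     = 1450.4 + 1901.1 = 3351.5 kPa.
q_all = 3351.5 / 3.5 = 957.57 kPa.

q_all ≈ 960 kPa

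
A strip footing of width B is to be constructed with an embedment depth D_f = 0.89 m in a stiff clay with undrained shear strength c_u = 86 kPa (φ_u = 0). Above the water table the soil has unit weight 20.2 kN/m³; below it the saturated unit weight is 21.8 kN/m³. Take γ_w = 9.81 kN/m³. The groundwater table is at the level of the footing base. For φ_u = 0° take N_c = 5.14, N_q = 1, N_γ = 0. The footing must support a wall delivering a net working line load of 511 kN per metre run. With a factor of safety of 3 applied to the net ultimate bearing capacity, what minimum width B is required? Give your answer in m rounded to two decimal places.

B = 3.47 m

Overburden at base level: q = 20.2 × 0.89 = 17.978 kPa.
Cohesion term c·N_c = 86 × 5.14 = 442.04 kPa; surcharge term q·N_q = 17.978 × 1 = 17.978 kPa.
q_ult = 442.04 + 17.978 = 460.02 kPa.
For φ = 0 the ½γBN_γ term vanishes, so q_ult is independent of B. q_net = 460.02 − 17.978 = 442.04 kPa; q_all(net) = 442.04/3 = 147.35 kPa.
Required width B = w / q_all(net) = 511 / 147.35 = 3.468 m.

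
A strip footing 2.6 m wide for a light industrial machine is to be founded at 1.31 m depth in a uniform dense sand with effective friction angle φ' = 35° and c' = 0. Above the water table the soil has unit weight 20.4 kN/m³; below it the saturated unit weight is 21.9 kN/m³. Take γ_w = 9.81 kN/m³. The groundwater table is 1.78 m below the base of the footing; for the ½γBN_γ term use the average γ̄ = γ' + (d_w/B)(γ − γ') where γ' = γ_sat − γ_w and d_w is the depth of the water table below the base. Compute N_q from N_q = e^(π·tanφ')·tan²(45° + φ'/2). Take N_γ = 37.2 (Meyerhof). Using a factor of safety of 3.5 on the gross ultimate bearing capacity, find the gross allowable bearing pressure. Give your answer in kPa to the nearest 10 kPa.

q_all ≈ 500 kPa

N_q = e^(π·tan35°)·tan²(62.5°) = 33.3.
Overburden at base level: q = 20.4 × 1.31 = 26.724 kPa.
The water table is 1.78 m below the base (< B = 2.6 m), so the ½γBN_γ term uses γ̄ = γ' + (d_w/B)(γ − γ') = 12.09 + (1.78/2.6)(20.4 − 12.09) = 17.779 kN/m³.
Surcharge term q·N_q = 26.724 × 33.296 = 889.8 kPa; self-weight term 0.5·γ·B·N_γ = 0.5 × 17.779 × 2.6 × 37.2 = 859.8 kPa.
q_ult = 889.8 + 859.8 = 1749.6 kPa.
q_all = 1749.6 / 3.5 = 499.89 kPa.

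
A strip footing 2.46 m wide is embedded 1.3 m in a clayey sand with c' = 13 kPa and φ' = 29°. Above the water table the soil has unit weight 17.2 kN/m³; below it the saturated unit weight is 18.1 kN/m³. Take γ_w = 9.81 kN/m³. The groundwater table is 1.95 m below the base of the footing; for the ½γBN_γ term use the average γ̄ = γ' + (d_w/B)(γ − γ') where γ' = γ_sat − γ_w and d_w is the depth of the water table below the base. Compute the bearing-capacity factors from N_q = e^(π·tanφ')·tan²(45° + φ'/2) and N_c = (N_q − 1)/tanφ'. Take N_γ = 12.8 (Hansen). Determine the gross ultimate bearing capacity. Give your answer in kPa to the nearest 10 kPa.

q_ult ≈ 970 kPa

tan29° = 0.5543, so N_q = e^(π×0.5543)·tan²(59.5°) = 5.705 × 2.882 = 16.44.
N_c = (16.44 − 1)/tan29° = 27.86.
q = γ·D_f = 17.2 × 1.3 = 22.36 kPa.
γ' = 8.29 kN/m³; averaging over the depth B below the base, γ̄ = γ' + (d_w/B)(γ − γ') = 15.353 kN/m³.
c·N_c = 13 × 27.86 = 362.19 kPa
q·N_q = 22.36 × 16.443 = 367.67 kPa
0.5·γ·B·N_γ = 0.5 × 15.353 × 2.46 × 12.8 = 241.71 kPa
q_ult = 362.19 + 367.67 + 241.71 = 971.57 kPa.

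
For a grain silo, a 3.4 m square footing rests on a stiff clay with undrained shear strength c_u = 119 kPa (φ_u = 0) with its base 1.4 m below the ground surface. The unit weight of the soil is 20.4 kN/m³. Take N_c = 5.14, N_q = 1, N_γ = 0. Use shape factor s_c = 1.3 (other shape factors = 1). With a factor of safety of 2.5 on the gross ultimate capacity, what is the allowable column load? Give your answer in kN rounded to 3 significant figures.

P_all ≈ 3810 kN

Effective surcharge at the founding depth q = γ·D_f = 20.4 × 1.4 = 28.56 kPa.
q_ult = c·N_c·s_c + q·N_q
     = 119 × 5.14 × 1.3 + 28.56 × 1
     = 795.16 + 28.56 = 823.72 kPa.
Gross allowable pressure q_all = 823.72 / 2.5 = 329.49 kPa.
Footing area = 11.56 m², so allowable column load = 329.49 × 11.56 = 3808.9 kN.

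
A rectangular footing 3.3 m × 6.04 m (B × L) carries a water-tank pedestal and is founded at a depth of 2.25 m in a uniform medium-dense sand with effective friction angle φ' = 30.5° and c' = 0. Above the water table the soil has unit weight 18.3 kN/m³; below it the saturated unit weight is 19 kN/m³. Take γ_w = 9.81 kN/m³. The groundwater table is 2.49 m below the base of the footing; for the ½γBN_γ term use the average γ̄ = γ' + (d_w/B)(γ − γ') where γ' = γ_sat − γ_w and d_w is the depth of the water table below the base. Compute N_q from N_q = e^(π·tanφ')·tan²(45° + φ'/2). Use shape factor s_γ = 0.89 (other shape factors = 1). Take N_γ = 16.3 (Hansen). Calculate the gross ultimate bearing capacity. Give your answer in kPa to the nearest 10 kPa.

tan30.5° = 0.589, so N_q = e^(π×0.589)·tan²(60.25°) = 6.363 × 3.061 = 19.48.
q = γ·D_f = 18.3 × 2.25 = 41.175 kPa.
γ' = 9.19 kN/m³; averaging over the depth B below the base, γ̄ = γ' + (d_w/B)(γ − γ') = 16.064 kN/m³.
q·N_q = 41.175 × 19.479 = 802.06 kPa
0.5·γ·B·N_γ·s_γ = 0.5 × 16.064 × 3.3 × 16.3 × 0.89 = 384.51 kPa
q_ult = 802.06 + 384.51 = 1186.6 kPa.

q_ult ≈ 1190 kPa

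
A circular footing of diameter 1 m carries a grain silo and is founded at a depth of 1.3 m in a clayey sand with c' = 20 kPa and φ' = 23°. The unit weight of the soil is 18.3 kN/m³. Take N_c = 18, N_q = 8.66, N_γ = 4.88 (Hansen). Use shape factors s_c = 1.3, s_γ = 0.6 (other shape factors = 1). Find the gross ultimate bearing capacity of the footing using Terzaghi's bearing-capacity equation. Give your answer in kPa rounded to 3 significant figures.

q_ult ≈ 701 kPa

Effective surcharge at the founding depth q = γ·D_f = 18.3 × 1.3 = 23.79 kPa.
q_ult = c·N_c·s_c + q·N_q + 0.5·γ·B·N_γ·s_γ
     = 20 × 18 × 1.3 + 23.79 × 8.66 + 0.5 × 18.3 × 1 × 4.88 × 0.6
     = 468 + 206.02 + 26.791 = 700.81 kPa.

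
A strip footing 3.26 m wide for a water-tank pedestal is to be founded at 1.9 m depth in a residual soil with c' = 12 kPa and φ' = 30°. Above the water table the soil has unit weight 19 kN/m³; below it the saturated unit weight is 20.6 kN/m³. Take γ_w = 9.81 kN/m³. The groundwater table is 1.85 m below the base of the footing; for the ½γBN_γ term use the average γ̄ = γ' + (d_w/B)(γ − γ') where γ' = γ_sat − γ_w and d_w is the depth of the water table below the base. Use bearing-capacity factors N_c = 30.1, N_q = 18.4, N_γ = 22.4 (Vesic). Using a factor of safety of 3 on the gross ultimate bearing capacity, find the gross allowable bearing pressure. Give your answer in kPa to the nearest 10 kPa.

Effective surcharge at the founding depth q = γ·D_f = 19 × 1.9 = 36.1 kPa.
With d_w = 1.85 m < B, γ̄ = 10.79 + (1.85/3.26) × (19 − 10.79) = 15.449 kN/m³.
q_ult = c·N_c + q·N_q + 0.5·γ·B·N_γ
     = 12 × 30.1 + 36.1 × 18.4 + 0.5 × 15.449 × 3.26 × 22.4
     = 361.2 + 664.24 + 564.08 = 1589.5 kPa.
q_all = 1589.5 / 3 = 529.84 kPa.

q_all ≈ 530 kPa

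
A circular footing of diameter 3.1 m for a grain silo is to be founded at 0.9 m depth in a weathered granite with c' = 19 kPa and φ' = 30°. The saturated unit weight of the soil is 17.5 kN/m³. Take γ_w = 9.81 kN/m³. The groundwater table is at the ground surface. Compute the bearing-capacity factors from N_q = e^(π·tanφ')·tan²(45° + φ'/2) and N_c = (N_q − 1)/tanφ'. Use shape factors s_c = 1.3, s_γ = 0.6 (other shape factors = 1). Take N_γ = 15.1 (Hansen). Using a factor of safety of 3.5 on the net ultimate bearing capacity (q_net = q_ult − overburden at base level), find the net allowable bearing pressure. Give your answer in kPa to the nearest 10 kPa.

q_all(net) ≈ 280 kPa

N_q = e^(π·tan30°)·tan²(60°) = 18.4; N_c = (N_q − 1)/tanφ' = 30.14.
γ' = 17.5 − 9.81 = 7.69 kN/m³ (submerged throughout). q = 7.69 × 0.9 = 6.921 kPa; the same γ' applies in the ½γBN_γ term.
c·N_c·s_c = 19 × 30.14 × 1.3 = 744.45 kPa
q·N_q = 6.921 × 18.401 = 127.35 kPa
0.5·γ·B·N_γ·s_γ = 0.5 × 7.69 × 3.1 × 15.1 × 0.6 = 107.99 kPa
q_ult = 744.45 + 127.35 + 107.99 = 979.79 kPa.
q_net = 979.79 − 6.921 = 972.87 kPa.
q_all(net) = 972.87 / 3.5 = 277.96 kPa.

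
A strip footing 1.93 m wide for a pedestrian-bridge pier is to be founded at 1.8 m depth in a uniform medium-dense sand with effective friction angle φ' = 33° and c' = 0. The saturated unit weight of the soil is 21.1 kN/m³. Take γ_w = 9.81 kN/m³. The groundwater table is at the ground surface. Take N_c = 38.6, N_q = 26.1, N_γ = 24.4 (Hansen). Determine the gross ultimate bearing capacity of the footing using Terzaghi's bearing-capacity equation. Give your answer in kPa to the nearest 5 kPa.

γ' = 21.1 − 9.81 = 11.29 kN/m³ (submerged throughout). q = 11.29 × 1.8 = 20.322 kPa; the same γ' applies in the ½γBN_γ term.
q·N_q = 20.322 × 26.1 = 530.4 kPa
0.5·γ·B·N_γ = 0.5 × 11.29 × 1.93 × 24.4 = 265.83 kPa
q_ult = 530.4 + 265.83 = 796.24 kPa.

q_ult ≈ 795 kPa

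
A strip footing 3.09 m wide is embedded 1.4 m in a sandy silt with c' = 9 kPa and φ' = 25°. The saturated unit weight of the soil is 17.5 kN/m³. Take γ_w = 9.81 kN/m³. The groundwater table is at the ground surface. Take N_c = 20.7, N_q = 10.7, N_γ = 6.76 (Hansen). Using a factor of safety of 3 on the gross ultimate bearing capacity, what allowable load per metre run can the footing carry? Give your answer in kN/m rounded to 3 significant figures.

≈ 393 kN/m

γ' = 17.5 − 9.81 = 7.69 kN/m³ (submerged throughout). q = 7.69 × 1.4 = 10.766 kPa; the same γ' applies in the ½γBN_γ term.
c·N_c = 9 × 20.7 = 186.3 kPa
q·N_q = 10.766 × 10.7 = 115.2 kPa
0.5·γ·B·N_γ = 0.5 × 7.69 × 3.09 × 6.76 = 80.316 kPa
q_ult = 186.3 + 115.2 + 80.316 = 381.81 kPa.
Gross allowable pressure q_all = 381.81 / 3 = 127.27 kPa.
Allowable wall load = q_all × B = 127.27 × 3.09 = 393.27 kN per metre run.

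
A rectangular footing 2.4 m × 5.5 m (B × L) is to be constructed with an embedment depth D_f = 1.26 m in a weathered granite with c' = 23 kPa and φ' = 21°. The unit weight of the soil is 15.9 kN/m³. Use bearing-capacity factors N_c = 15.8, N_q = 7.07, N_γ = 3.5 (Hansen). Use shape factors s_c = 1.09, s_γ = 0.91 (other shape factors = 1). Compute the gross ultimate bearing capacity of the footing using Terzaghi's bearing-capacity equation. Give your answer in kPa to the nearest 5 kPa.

q_ult ≈ 600 kPa

q = γ·D_f = 15.9 × 1.26 = 20.034 kPa.
c·N_c·s_c = 23 × 15.8 × 1.09 = 396.11 kPa
q·N_q = 20.034 × 7.07 = 141.64 kPa
0.5·γ·B·N_γ·s_γ = 0.5 × 15.9 × 2.4 × 3.5 × 0.91 = 60.77 kPa
q_ult = 396.11 + 141.64 + 60.77 = 598.52 kPa.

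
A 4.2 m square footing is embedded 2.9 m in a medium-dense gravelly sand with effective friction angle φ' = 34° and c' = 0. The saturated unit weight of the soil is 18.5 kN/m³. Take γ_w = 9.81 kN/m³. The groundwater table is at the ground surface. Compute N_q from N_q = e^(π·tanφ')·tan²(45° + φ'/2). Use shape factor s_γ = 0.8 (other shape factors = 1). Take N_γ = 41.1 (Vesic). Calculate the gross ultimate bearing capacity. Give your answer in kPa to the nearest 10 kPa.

tan34° = 0.6745, so N_q = e^(π×0.6745)·tan²(62°) = 8.323 × 3.537 = 29.44.
Water table at ground surface, so effective unit weight γ' = 18.5 − 9.81 = 8.69 kN/m³ is used throughout; overburden q = 8.69 × 2.9 = 25.201 kPa; the same γ' applies in the ½γBN_γ term.
Surcharge term q·N_q = 25.201 × 29.44 = 741.91 kPa; self-weight term 0.5·γ·B·N_γ·s_γ = 0.5 × 8.69 × 4.2 × 41.1 × 0.8 = 600.03 kPa.
q_ult = 741.91 + 600.03 = 1341.9 kPa.

q_ult ≈ 1340 kPa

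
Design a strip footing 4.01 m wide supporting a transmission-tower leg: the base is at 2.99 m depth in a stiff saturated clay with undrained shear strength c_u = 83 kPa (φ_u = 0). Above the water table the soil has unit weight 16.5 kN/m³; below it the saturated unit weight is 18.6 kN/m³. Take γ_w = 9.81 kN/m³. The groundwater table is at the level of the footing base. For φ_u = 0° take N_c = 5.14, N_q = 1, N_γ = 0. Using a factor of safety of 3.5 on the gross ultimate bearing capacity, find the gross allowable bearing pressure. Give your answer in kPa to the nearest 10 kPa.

Overburden at base level: q = 16.5 × 2.99 = 49.335 kPa.
Cohesion term c·N_c = 83 × 5.14 = 426.62 kPa; surcharge term q·N_q = 49.335 × 1 = 49.335 kPa.
q_ult = 426.62 + 49.335 = 475.95 kPa.
q_all = 475.95 / 3.5 = 135.99 kPa.

q_all ≈ 140 kPa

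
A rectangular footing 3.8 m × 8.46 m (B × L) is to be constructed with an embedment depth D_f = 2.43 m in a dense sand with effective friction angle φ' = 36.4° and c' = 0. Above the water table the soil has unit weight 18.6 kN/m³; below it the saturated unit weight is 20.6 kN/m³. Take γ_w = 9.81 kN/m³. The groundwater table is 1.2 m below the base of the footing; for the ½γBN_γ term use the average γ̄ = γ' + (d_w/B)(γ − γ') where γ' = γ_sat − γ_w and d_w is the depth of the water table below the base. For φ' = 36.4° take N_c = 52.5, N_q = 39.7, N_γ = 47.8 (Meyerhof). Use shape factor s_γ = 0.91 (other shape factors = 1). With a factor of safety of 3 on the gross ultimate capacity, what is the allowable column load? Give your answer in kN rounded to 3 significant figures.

P_all ≈ 31000 kN

q = γ·D_f = 18.6 × 2.43 = 45.198 kPa.
γ' = 10.79 kN/m³; averaging over the depth B below the base, γ̄ = γ' + (d_w/B)(γ − γ') = 13.256 kN/m³.
q·N_q = 45.198 × 39.7 = 1794.4 kPa
0.5·γ·B·N_γ·s_γ = 0.5 × 13.256 × 3.8 × 47.8 × 0.91 = 1095.6 kPa
q_ult = 1794.4 + 1095.6 = 2889.9 kPa.
Gross allowable pressure q_all = 2889.9 / 3 = 963.31 kPa.
Footing area = 32.148 m², so allowable column load = 963.31 × 32.148 = 30969 kN.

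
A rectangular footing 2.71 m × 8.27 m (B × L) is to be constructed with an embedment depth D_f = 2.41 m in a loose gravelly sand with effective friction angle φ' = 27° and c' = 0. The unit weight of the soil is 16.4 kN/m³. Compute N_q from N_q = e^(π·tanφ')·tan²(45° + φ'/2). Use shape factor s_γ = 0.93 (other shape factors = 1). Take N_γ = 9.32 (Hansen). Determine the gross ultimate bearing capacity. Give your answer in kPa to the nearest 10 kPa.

tan27° = 0.5095, so N_q = e^(π×0.5095)·tan²(58.5°) = 4.957 × 2.663 = 13.2.
Effective surcharge at the founding depth q = γ·D_f = 16.4 × 2.41 = 39.524 kPa.
q_ult = q·N_q + 0.5·γ·B·N_γ·s_γ
     = 39.524 × 13.199 + 0.5 × 16.4 × 2.71 × 9.32 × 0.93
     = 521.68 + 192.61 = 714.29 kPa.

q_ult ≈ 710 kPa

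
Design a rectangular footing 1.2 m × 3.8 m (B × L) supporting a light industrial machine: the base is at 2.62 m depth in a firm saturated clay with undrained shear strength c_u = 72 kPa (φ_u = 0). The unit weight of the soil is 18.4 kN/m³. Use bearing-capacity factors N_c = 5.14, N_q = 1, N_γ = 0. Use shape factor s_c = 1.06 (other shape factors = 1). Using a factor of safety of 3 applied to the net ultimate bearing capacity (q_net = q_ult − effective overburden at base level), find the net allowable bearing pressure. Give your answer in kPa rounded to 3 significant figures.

q_all(net) ≈ 131 kPa

q = γ·D_f = 18.4 × 2.62 = 48.208 kPa.
c·N_c·s_c = 72 × 5.14 × 1.06 = 392.28 kPa
q·N_q = 48.208 × 1 = 48.208 kPa
q_ult = 392.28 + 48.208 = 440.49 kPa.
Net ultimate: q_net = 440.49 − 48.208 = 392.28 kPa.
q_all(net) = 392.28 / 3 = 130.76 kPa.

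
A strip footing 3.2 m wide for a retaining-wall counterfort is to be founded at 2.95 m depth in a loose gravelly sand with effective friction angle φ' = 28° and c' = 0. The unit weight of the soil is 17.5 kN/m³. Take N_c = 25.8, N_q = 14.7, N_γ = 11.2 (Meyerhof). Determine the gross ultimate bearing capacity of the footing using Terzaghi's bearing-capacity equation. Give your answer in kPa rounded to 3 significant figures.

Overburden at base level: q = 17.5 × 2.95 = 51.625 kPa.
Surcharge term q·N_q = 51.625 × 14.7 = 758.89 kPa; self-weight term 0.5·γ·B·N_γ = 0.5 × 17.5 × 3.2 × 11.2 = 313.6 kPa.
q_ult = 758.89 + 313.6 = 1072.5 kPa.

q_ult ≈ 1070 kPa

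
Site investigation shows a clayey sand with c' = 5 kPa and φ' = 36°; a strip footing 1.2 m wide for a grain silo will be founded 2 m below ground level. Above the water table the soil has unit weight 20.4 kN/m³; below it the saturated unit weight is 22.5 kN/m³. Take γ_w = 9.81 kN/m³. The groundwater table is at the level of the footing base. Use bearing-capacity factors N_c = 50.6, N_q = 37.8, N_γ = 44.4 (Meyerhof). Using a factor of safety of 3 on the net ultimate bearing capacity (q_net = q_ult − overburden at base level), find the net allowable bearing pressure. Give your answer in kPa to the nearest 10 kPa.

q_all(net) ≈ 700 kPa

q = γ·D_f = 20.4 × 2 = 40.8 kPa.
For the ½γBN_γ term take γ' = 22.5 − 9.81 = 12.69 kN/m³ (soil below base is submerged).
c·N_c = 5 × 50.6 = 253 kPa
q·N_q = 40.8 × 37.8 = 1542.2 kPa
0.5·γ·B·N_γ = 0.5 × 12.69 × 1.2 × 44.4 = 338.06 kPa
q_ult = 253 + 1542.2 + 338.06 = 2133.3 kPa.
q_net = 2133.3 − 40.8 = 2092.5 kPa.
q_all(net) = 2092.5 / 3 = 697.5 kPa.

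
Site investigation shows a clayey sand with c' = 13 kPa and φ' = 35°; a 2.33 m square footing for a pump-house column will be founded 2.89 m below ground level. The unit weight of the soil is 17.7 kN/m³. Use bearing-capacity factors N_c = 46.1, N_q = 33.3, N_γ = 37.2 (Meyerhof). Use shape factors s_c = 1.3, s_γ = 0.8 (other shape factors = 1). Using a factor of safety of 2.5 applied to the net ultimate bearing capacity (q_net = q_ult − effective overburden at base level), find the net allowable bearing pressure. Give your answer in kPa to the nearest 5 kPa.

Overburden at base level: q = 17.7 × 2.89 = 51.153 kPa.
Cohesion term c·N_c·s_c = 13 × 46.1 × 1.3 = 779.09 kPa; surcharge term q·N_q = 51.153 × 33.3 = 1703.4 kPa; self-weight term 0.5·γ·B·N_γ·s_γ = 0.5 × 17.7 × 2.33 × 37.2 × 0.8 = 613.67 kPa.
q_ult = 779.09 + 1703.4 + 613.67 = 3096.2 kPa.
Net ultimate: q_net = 3096.2 − 51.153 = 3045 kPa.
q_all(net) = 3045 / 2.5 = 1218 kPa.

q_all(net) ≈ 1220 kPa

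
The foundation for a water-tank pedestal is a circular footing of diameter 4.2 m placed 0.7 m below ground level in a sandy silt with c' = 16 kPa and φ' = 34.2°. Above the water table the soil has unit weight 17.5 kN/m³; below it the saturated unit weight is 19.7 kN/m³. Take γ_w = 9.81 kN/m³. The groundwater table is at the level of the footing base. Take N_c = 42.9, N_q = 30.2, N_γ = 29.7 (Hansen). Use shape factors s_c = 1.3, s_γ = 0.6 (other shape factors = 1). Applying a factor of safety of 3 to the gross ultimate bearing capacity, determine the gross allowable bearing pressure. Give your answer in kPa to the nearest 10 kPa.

q_all ≈ 540 kPa

Effective surcharge at the founding depth q = γ·D_f = 17.5 × 0.7 = 12.25 kPa.
The water table coincides with the base, so in the self-weight term γ → γ' = 9.89 kN/m³.
q_ult = c·N_c·s_c + q·N_q + 0.5·γ·B·N_γ·s_γ
     = 16 × 42.9 × 1.3 + 12.25 × 30.2 + 0.5 × 9.89 × 4.2 × 29.7 × 0.6
     = 892.32 + 369.95 + 370.1 = 1632.4 kPa.
q_all = q_ult / FS = 1632.4 / 3 = 544.12 kPa.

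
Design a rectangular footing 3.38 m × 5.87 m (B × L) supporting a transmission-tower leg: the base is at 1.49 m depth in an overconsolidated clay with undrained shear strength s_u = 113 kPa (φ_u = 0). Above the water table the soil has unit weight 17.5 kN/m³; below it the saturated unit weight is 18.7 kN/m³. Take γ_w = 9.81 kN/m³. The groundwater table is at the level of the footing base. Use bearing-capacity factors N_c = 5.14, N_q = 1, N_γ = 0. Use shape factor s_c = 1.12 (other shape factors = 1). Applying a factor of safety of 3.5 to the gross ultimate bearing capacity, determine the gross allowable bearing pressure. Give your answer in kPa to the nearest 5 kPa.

q_all ≈ 195 kPa

Overburden at base level: q = 17.5 × 1.49 = 26.075 kPa.
Cohesion term c·N_c·s_c = 113 × 5.14 × 1.12 = 650.52 kPa; surcharge term q·N_q = 26.075 × 1 = 26.075 kPa.
q_ult = 650.52 + 26.075 = 676.59 kPa.
q_all = q_ult / FS = 676.59 / 3.5 = 193.31 kPa.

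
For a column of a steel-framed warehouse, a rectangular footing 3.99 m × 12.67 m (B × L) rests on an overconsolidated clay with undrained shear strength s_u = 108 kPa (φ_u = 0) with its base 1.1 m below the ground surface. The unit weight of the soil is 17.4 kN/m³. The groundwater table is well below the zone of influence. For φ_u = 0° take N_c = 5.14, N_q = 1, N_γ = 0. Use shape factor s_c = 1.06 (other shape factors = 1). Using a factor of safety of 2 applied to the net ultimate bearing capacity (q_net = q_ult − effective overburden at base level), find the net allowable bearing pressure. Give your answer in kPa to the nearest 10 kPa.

q_all(net) ≈ 290 kPa

q = γ·D_f = 17.4 × 1.1 = 19.14 kPa.
c·N_c·s_c = 108 × 5.14 × 1.06 = 588.43 kPa
q·N_q = 19.14 × 1 = 19.14 kPa
q_ult = 588.43 + 19.14 = 607.57 kPa.
Net ultimate: q_net = 607.57 − 19.14 = 588.43 kPa.
q_all(net) = 588.43 / 2 = 294.21 kPa.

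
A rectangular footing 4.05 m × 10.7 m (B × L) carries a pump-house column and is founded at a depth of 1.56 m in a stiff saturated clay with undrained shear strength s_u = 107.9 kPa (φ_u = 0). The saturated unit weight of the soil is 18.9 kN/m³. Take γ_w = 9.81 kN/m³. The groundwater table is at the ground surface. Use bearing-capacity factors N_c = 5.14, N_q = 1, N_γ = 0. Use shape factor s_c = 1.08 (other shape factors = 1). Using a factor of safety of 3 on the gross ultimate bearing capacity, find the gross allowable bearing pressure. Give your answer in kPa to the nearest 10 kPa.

q_all ≈ 200 kPa

γ' = 18.9 − 9.81 = 9.09 kN/m³ (submerged throughout). q = 9.09 × 1.56 = 14.18 kPa.
c·N_c·s_c = 107.9 × 5.14 × 1.08 = 598.97 kPa
q·N_q = 14.18 × 1 = 14.18 kPa
q_ult = 598.97 + 14.18 = 613.15 kPa.
q_all = 613.15 / 3 = 204.38 kPa.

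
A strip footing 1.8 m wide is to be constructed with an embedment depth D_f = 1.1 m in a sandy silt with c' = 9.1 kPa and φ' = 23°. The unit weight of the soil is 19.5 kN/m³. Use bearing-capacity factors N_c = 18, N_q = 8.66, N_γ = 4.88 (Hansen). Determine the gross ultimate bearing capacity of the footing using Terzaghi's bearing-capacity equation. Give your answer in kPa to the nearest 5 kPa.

Overburden at base level: q = 19.5 × 1.1 = 21.45 kPa.
Cohesion term c·N_c = 9.1 × 18 = 163.8 kPa; surcharge term q·N_q = 21.45 × 8.66 = 185.76 kPa; self-weight term 0.5·γ·B·N_γ = 0.5 × 19.5 × 1.8 × 4.88 = 85.644 kPa.
q_ult = 163.8 + 185.76 + 85.644 = 435.2 kPa.

q_ult ≈ 435 kPa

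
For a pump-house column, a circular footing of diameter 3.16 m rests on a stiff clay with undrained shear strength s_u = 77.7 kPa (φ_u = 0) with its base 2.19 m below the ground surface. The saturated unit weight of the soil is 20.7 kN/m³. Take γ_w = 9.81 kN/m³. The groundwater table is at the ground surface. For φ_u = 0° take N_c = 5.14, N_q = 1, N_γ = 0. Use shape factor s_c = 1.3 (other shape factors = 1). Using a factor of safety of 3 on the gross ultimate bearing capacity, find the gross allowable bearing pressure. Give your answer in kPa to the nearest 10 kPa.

γ' = 20.7 − 9.81 = 10.89 kN/m³ (submerged throughout). q = 10.89 × 2.19 = 23.849 kPa.
c·N_c·s_c = 77.7 × 5.14 × 1.3 = 519.19 kPa
q·N_q = 23.849 × 1 = 23.849 kPa
q_ult = 519.19 + 23.849 = 543.04 kPa.
q_all = 543.04 / 3 = 181.01 kPa.

q_all ≈ 180 kPa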